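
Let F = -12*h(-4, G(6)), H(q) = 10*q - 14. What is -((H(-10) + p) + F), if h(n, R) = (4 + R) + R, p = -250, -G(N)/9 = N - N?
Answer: 412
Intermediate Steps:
G(N) = 0 (G(N) = -9*(N - N) = -9*0 = 0)
H(q) = -14 + 10*q
h(n, R) = 4 + 2*R
F = -48 (F = -12*(4 + 2*0) = -12*(4 + 0) = -12*4 = -48)
-((H(-10) + p) + F) = -(((-14 + 10*(-10)) - 250) - 48) = -(((-14 - 100) - 250) - 48) = -((-114 - 250) - 48) = -(-364 - 48) = -1*(-412) = 412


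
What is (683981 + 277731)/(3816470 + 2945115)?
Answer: 961712/6761585 ≈ 0.14223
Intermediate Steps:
(683981 + 277731)/(3816470 + 2945115) = 961712/6761585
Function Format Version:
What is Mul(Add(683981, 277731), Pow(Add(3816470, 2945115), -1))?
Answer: Rational(961712, 6761585) ≈ 0.14223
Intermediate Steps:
Mul(Add(683981, 277731), Pow(Add(3816470, 2945115), -1)) = Mul(961712, Pow(6761585, -1)) = Mul(961712, Rational(1, 6761585)) = Rational(961712, 6761585)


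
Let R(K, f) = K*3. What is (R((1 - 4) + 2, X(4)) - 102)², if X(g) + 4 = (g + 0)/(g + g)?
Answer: 11025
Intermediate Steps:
X(g) = -7/2 (X(g) = -4 + (g + 0)/(g + g) = -4 + g/((2*g)) = -4 + g*(1/(2*g)) = -4 + ½ = -7/2)
R(K, f) = 3*K
(R((1 - 4) + 2, X(4)) - 102)² = (3*((1 - 4) + 2) - 102)² = (3*(-3 + 2) - 102)² = (3*(-1) - 102)² = (-3 - 102)² = (-105)² = 11025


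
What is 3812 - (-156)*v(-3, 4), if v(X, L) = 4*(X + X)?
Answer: 68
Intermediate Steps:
v(X, L) = 8*X (v(X, L) = 4*(2*X) = 8*X)
3812 - (-156)*v(-3, 4) = 3812 - (-156)*8*(-3) = 3812 - (-156)*(-24) = 3812 - 1*3744 = 3812 - 3744 = 68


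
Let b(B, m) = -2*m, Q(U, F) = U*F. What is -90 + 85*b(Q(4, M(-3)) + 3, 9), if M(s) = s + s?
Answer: -1620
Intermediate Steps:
M(s) = 2*s
Q(U, F) = F*U
-90 + 85*b(Q(4, M(-3)) + 3, 9) = -90 + 85*(-2*9) = -90 + 85*(-18) = -90 - 1530 = -1620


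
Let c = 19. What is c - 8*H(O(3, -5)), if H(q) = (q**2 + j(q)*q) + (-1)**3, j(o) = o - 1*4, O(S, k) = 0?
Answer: 27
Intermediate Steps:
j(o) = -4 + o (j(o) = o - 4 = -4 + o)
H(q) = -1 + q**2 + q*(-4 + q) (H(q) = (q**2 + (-4 + q)*q) + (-1)**3 = (q**2 + q*(-4 + q)) - 1 = -1 + q**2 + q*(-4 + q))
c - 8*H(O(3, -5)) = 19 - 8*(-1 + 0**2 + 0*(-4 + 0)) = 19 - 8*(-1 + 0 + 0*(-4)) = 19 - 8*(-1 + 0 + 0) = 19 - 8*(-1) = 19 + 8 = 27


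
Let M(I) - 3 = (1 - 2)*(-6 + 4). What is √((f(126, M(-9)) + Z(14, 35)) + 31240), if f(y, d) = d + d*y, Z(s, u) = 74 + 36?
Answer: √31985 ≈ 178.84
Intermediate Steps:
M(I) = 5 (M(I) = 3 + (1 - 2)*(-6 + 4) = 3 - 1*(-2) = 3 + 2 = 5)
Z(s, u) = 110
√((f(126, M(-9)) + Z(14, 35)) + 31240) = √((5*(1 + 126) + 110) + 31240) = √((5*127 + 110) + 31240) = √((635 + 110) + 31240) = √(745 + 31240) = √31985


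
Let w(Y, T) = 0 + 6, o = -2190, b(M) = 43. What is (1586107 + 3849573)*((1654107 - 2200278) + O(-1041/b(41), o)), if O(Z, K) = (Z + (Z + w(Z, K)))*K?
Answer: -105945713694240/43 ≈ -2.4639e+12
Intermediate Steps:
w(Y, T) = 6
O(Z, K) = K*(6 + 2*Z) (O(Z, K) = (Z + (Z + 6))*K = (Z + (6 + Z))*K = (6 + 2*Z)*K = K*(6 + 2*Z))
(1586107 + 3849573)*((1654107 - 2200278) + O(-1041/b(41), o)) = (1586107 + 3849573)*((1654107 - 2200278) + 2*(-2190)*(3 - 1041/43)) = 5435680*(-546171 + 2*(-2190)*(3 - 1041*1/43)) = 5435680*(-546171 + 2*(-2190)*(3 - 1041/43)) = 5435680*(-546171 + 2*(-2190)*(-912/43)) = 5435680*(-546171 + 3994560/43) = 5435680*(-19490793/43) = -105945713694240/43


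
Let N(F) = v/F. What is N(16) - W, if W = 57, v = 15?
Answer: -897/16 ≈ -56.063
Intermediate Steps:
N(F) = 15/F
N(16) - W = 15/16 - 1*57 = 15*(1/16) - 57 = 15/16 - 57 = -897/16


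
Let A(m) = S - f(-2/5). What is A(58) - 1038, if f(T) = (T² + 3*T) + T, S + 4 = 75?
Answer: -24139/25 ≈ -965.56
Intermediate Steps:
S = 71 (S = -4 + 75 = 71)
f(T) = T² + 4*T
A(m) = 1811/25 (A(m) = 71 - (-2/5)*(4 - 2/5) = 71 - (-2*⅕)*(4 - 2*⅕) = 71 - (-2)*(4 - ⅖)/5 = 71 - (-2)*18/(5*5) = 71 - 1*(-36/25) = 71 + 36/25 = 1811/25)
A(58) - 1038 = 1811/25 - 1038 = -24139/25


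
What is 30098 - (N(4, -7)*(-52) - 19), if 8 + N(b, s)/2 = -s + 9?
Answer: 30949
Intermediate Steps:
N(b, s) = 2 - 2*s (N(b, s) = -16 + 2*(-s + 9) = -16 + 2*(9 - s) = -16 + (18 - 2*s) = 2 - 2*s)
30098 - (N(4, -7)*(-52) - 19) = 30098 - ((2 - 2*(-7))*(-52) - 19) = 30098 - ((2 + 14)*(-52) - 19) = 30098 - (16*(-52) - 19) = 30098 - (-832 - 19) = 30098 - 1*(-851) = 30098 + 851 = 30949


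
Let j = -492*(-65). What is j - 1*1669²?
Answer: -2753581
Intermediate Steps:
j = 31980
j - 1*1669² = 31980 - 1*1669² = 31980 - 1*2785561 = 31980 - 2785561 = -2753581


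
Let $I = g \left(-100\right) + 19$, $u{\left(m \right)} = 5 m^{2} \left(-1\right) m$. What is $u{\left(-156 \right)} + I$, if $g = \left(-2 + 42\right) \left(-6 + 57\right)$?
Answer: $18778099$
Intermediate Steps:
$g = 2040$ ($g = 40 \cdot 51 = 2040$)
$u{\left(m \right)} = - 5 m^{3}$ ($u{\left(m \right)} = - 5 m^{2} m = - 5 m^{3}$)
$I = -203981$ ($I = 2040 \left(-100\right) + 19 = -204000 + 19 = -203981$)
$u{\left(-156 \right)} + I = - 5 \left(-156\right)^{3} - 203981 = \left(-5\right) \left(-3796416\right) - 203981 = 18982080 - 203981 = 18778099$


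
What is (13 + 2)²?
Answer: 225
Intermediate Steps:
(13 + 2)² = 15² = 225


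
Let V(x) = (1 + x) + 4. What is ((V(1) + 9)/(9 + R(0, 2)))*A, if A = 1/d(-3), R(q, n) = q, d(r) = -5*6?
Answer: -1/18 ≈ -0.055556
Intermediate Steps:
V(x) = 5 + x
d(r) = -30
A = -1/30 (A = 1/(-30) = -1/30 ≈ -0.033333)
((V(1) + 9)/(9 + R(0, 2)))*A = (((5 + 1) + 9)/(9 + 0))*(-1/30) = ((6 + 9)/9)*(-1/30) = (15*(1/9))*(-1/30) = (5/3)*(-1/30) = -1/18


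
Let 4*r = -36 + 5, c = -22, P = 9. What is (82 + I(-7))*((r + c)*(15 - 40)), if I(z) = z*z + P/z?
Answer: 96475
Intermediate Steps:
r = -31/4 (r = (-36 + 5)/4 = (1/4)*(-31) = -31/4 ≈ -7.7500)
I(z) = z**2 + 9/z (I(z) = z*z + 9/z = z**2 + 9/z)
(82 + I(-7))*((r + c)*(15 - 40)) = (82 + (9 + (-7)**3)/(-7))*((-31/4 - 22)*(15 - 40)) = (82 - (9 - 343)/7)*(-119/4*(-25)) = (82 - 1/7*(-334))*(2975/4) = (82 + 334/7)*(2975/4) = (908/7)*(2975/4) = 96475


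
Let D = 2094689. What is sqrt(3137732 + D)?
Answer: sqrt(5232421) ≈ 2287.4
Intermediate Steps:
sqrt(3137732 + D) = sqrt(3137732 + 2094689) = sqrt(5232421)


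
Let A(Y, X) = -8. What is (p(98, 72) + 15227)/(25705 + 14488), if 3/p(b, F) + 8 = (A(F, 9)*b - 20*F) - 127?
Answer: 35920490/94815287 ≈ 0.37885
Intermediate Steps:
p(b, F) = 3/(-135 - 20*F - 8*b) (p(b, F) = 3/(-8 + ((-8*b - 20*F) - 127)) = 3/(-8 + ((-20*F - 8*b) - 127)) = 3/(-8 + (-127 - 20*F - 8*b)) = 3/(-135 - 20*F - 8*b))
(p(98, 72) + 15227)/(25705 + 14488) = (-3/(135 + 8*98 + 20*72) + 15227)/(25705 + 14488) = (-3/(135 + 784 + 1440) + 15227)/40193 = (-3/2359 + 15227)*(1/40193) = (35920490/2359)*(1/40193) = 35920490/94815287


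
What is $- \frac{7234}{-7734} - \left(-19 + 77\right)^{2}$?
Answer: $- \frac{13004971}{3867} \approx -3363.1$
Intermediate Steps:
$- \frac{7234}{-7734} - \left(-19 + 77\right)^{2} = \left(-7234\right) \left(- \frac{1}{7734}\right) - 58^{2} = \frac{3617}{3867} - 3364 = - \frac{13004971}{3867}$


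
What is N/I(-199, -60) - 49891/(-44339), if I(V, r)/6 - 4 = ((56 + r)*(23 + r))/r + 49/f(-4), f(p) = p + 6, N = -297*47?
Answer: -277788694/3148069 ≈ -88.241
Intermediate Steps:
N = -13959
f(p) = 6 + p
I(V, r) = 171 + 6*(23 + r)*(56 + r)/r (I(V, r) = 24 + 6*(((56 + r)*(23 + r))/r + 49/(6 - 4)) = 24 + 6*(((23 + r)*(56 + r))/r + 49/2) = 24 + 6*((23 + r)*(56 + r)/r + 49*(½)) = 24 + 6*((23 + r)*(56 + r)/r + 49/2) = 24 + 6*(49/2 + (23 + r)*(56 + r)/r) = 24 + (147 + 6*(23 + r)*(56 + r)/r) = 171 + 6*(23 + r)*(56 + r)/r)
N/I(-199, -60) - 49891/(-44339) = -13959/(645 + 6*(-60) + 7728/(-60)) - 49891/(-44339) = -13959/(645 - 360 + 7728*(-1/60)) - 49891*(-1/44339) = -13959/(645 - 360 - 644/5) + 49891/44339 = -13959/781/5 + 49891/44339 = -13959*5/781 + 49891/44339 = -6345/71 + 49891/44339 = -277788694/3148069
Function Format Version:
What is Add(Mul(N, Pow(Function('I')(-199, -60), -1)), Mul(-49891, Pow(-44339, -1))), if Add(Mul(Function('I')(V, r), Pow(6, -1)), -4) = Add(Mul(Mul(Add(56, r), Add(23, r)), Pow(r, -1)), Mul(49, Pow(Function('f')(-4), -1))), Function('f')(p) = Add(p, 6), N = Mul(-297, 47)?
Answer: Rational(-277788694, 3148069) ≈ -88.241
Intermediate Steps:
N = -13959
Function('f')(p) = Add(6, p)
Function('I')(V, r) = Add(171, Mul(6, Pow(r, -1), Add(23, r), Add(56, r))) (Function('I')(V, r) = Add(24, Mul(6, Add(Mul(Mul(Add(56, r), Add(23, r)), Pow(r, -1)), Mul(49, Pow(Add(6, -4), -1))))) = Add(24, Mul(6, Add(Mul(Mul(Add(23, r), Add(56, r)), Pow(r, -1)), Mul(49, Pow(2, -1))))) = Add(24, Mul(6, Add(Mul(Pow(r, -1), Add(23, r), Add(56, r)), Mul(49, Rational(1, 2))))) = Add(24, Mul(6, Add(Mul(Pow(r, -1), Add(23, r), Add(56, r)), Rational(49, 2)))) = Add(24, Mul(6, Add(Rational(49, 2), Mul(Pow(r, -1), Add(23, r), Add(56, r))))) = Add(24, Add(147, Mul(6, Pow(r, -1), Add(23, r), Add(56, r)))) = Add(171, Mul(6, Pow(r, -1), Add(23, r), Add(56, r))))
Add(Mul(N, Pow(Function('I')(-199, -60), -1)), Mul(-49891, Pow(-44339, -1))) = Add(Mul(-13959, Pow(Add(645, Mul(6, -60), Mul(7728, Pow(-60, -1))), -1)), Mul(-49891, Pow(-44339, -1))) = Add(Mul(-13959, Pow(Add(645, -360, Mul(7728, Rational(-1, 60))), -1)), Mul(-49891, Rational(-1, 44339))) = Add(Mul(-13959, Pow(Add(645, -360, Rational(-644, 5)), -1)), Rational(49891, 44339)) = Add(Mul(-13959, Pow(Rational(781, 5), -1)), Rational(49891, 44339)) = Add(Mul(-13959, Rational(5, 781)), Rational(49891, 44339)) = Add(Rational(-6345, 71), Rational(49891, 44339)) = Rational(-277788694, 3148069)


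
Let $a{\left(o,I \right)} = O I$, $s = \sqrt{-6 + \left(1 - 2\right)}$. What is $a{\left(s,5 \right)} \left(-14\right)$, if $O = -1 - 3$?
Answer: $280$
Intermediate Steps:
$O = -4$ ($O = -1 - 3 = -4$)
$s = i \sqrt{7}$ ($s = \sqrt{-6 - 1} = \sqrt{-7} = i \sqrt{7} \approx 2.6458 i$)
$a{\left(o,I \right)} = - 4 I$
$a{\left(s,5 \right)} \left(-14\right) = \left(-4\right) 5 \left(-14\right) = \left(-20\right) \left(-14\right) = 280$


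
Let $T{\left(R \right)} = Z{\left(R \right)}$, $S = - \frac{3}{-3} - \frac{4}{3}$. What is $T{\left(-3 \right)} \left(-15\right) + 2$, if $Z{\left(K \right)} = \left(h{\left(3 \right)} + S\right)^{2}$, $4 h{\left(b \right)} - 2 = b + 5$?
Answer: $- \frac{821}{12} \approx -68.417$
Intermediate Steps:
$h{\left(b \right)} = \frac{7}{4} + \frac{b}{4}$ ($h{\left(b \right)} = \frac{1}{2} + \frac{b + 5}{4} = \frac{1}{2} + \frac{5 + b}{4} = \frac{1}{2} + \left(\frac{5}{4} + \frac{b}{4}\right) = \frac{7}{4} + \frac{b}{4}$)
$S = - \frac{1}{3}$ ($S = \left(-3\right) \left(- \frac{1}{3}\right) - \frac{4}{3} = 1 - \frac{4}{3} = - \frac{1}{3} \approx -0.33333$)
$Z{\left(K \right)} = \frac{169}{36}$ ($Z{\left(K \right)} = \left(\left(\frac{7}{4} + \frac{1}{4} \cdot 3\right) - \frac{1}{3}\right)^{2} = \left(\left(\frac{7}{4} + \frac{3}{4}\right) - \frac{1}{3}\right)^{2} = \left(\frac{5}{2} - \frac{1}{3}\right)^{2} = \left(\frac{13}{6}\right)^{2} = \frac{169}{36}$)
$T{\left(R \right)} = \frac{169}{36}$
$T{\left(-3 \right)} \left(-15\right) + 2 = \frac{169}{36} \left(-15\right) + 2 = - \frac{845}{12} + 2 = - \frac{821}{12}$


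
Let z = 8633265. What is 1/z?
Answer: 1/8633265 ≈ 1.1583e-7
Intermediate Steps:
1/z = 1/8633265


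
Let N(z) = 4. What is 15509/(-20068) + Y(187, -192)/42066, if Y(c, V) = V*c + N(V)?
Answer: -686421397/422090244 ≈ -1.6262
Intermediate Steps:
Y(c, V) = 4 + V*c (Y(c, V) = V*c + 4 = 4 + V*c)
15509/(-20068) + Y(187, -192)/42066 = 15509/(-20068) + (4 - 192*187)/42066 = 15509*(-1/20068) + (4 - 35904)*(1/42066) = -15509/20068 - 35900*1/42066 = -15509/20068 - 17950/21033 = -686421397/422090244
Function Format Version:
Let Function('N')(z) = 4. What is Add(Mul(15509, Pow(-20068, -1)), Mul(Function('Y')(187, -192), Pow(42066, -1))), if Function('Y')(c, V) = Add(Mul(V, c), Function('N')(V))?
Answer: Rational(-686421397, 422090244) ≈ -1.6262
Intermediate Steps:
Function('Y')(c, V) = Add(4, Mul(V, c)) (Function('Y')(c, V) = Add(Mul(V, c), 4) = Add(4, Mul(V, c)))
Add(Mul(15509, Pow(-20068, -1)), Mul(Function('Y')(187, -192), Pow(42066, -1))) = Add(Mul(15509, Pow(-20068, -1)), Mul(Add(4, Mul(-192, 187)), Pow(42066, -1))) = Add(Mul(15509, Rational(-1, 20068)), Mul(Add(4, -35904), Rational(1, 42066))) = Add(Rational(-15509, 20068), Mul(-35900, Rational(1, 42066))) = Add(Rational(-15509, 20068), Rational(-17950, 21033)) = Rational(-686421397, 422090244)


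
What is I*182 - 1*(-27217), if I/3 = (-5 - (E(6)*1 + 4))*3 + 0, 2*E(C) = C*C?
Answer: -17009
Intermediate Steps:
E(C) = C**2/2 (E(C) = (C*C)/2 = C**2/2)
I = -243 (I = 3*((-5 - (((1/2)*6**2)*1 + 4))*3 + 0) = 3*((-5 - (((1/2)*36)*1 + 4))*3 + 0) = 3*((-5 - (18*1 + 4))*3 + 0) = 3*((-5 - (18 + 4))*3 + 0) = 3*((-5 - 1*22)*3 + 0) = 3*((-5 - 22)*3 + 0) = 3*(-27*3 + 0) = 3*(-81 + 0) = 3*(-81) = -243)
I*182 - 1*(-27217) = -243*182 - 1*(-27217) = -44226 + 27217 = -17009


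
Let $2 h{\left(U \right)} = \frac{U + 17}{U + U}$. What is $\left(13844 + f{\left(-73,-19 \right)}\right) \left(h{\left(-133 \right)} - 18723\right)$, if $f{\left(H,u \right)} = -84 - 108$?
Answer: $- \frac{33995254760}{133} \approx -2.556 \cdot 10^{8}$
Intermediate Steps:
$h{\left(U \right)} = \frac{17 + U}{4 U}$ ($h{\left(U \right)} = \frac{\left(U + 17\right) \frac{1}{U + U}}{2} = \frac{\left(17 + U\right) \frac{1}{2 U}}{2} = \frac{\frac{1}{2} \frac{1}{U} \left(17 + U\right)}{2} = \frac{17 + U}{4 U}$)
$f{\left(H,u \right)} = -192$ ($f{\left(H,u \right)} = -84 - 108 = -192$)
$\left(13844 + f{\left(-73,-19 \right)}\right) \left(h{\left(-133 \right)} - 18723\right) = \left(13844 - 192\right) \left(\frac{17 - 133}{4 \left(-133\right)} - 18723\right) = 13652 \left(\frac{1}{4} \left(- \frac{1}{133}\right) \left(-116\right) - 18723\right) = 13652 \left(\frac{29}{133} - 18723\right) = 13652 \left(- \frac{2490130}{133}\right) = - \frac{33995254760}{133}$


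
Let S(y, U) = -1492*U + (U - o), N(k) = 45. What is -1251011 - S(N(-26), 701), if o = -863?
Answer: -206683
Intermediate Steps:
S(y, U) = 863 - 1491*U (S(y, U) = -1492*U + (U - 1*(-863)) = -1492*U + (U + 863) = -1492*U + (863 + U) = 863 - 1491*U)
-1251011 - S(N(-26), 701) = -1251011 - (863 - 1491*701) = -1251011 - (863 - 1045191) = -1251011 - 1*(-1044328) = -1251011 + 1044328 = -206683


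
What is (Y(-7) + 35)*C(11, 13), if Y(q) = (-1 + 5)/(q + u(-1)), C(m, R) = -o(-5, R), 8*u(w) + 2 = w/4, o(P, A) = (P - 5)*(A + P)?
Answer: 642160/233 ≈ 2756.1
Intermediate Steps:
o(P, A) = (-5 + P)*(A + P)
u(w) = -¼ + w/32 (u(w) = -¼ + (w/4)/8 = -¼ + w/32)
C(m, R) = -50 + 10*R (C(m, R) = -((-5)² - 5*R - 5*(-5) + R*(-5)) = -(25 - 5*R + 25 - 5*R) = -(50 - 10*R) = -50 + 10*R)
Y(q) = 4/(-9/32 + q) (Y(q) = (-1 + 5)/(q + (-¼ + (1/32)*(-1))) = 4/(q + (-¼ - 1/32)) = 4/(q - 9/32) = 4/(-9/32 + q))
(Y(-7) + 35)*C(11, 13) = (128/(-9 + 32*(-7)) + 35)*(-50 + 10*13) = (128/(-9 - 224) + 35)*(-50 + 130) = (128/(-233) + 35)*80 = (128*(-1/233) + 35)*80 = (-128/233 + 35)*80 = (8027/233)*80 = 642160/233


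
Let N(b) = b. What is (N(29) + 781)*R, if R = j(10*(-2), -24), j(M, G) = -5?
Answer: -4050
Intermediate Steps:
R = -5
(N(29) + 781)*R = (29 + 781)*(-5) = 810*(-5) = -4050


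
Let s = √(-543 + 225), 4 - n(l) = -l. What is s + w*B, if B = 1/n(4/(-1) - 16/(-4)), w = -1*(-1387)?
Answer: 1387/4 + I*√318 ≈ 346.75 + 17.833*I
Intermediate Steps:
w = 1387
n(l) = 4 + l (n(l) = 4 - (-1)*l = 4 + l)
B = ¼ (B = 1/(4 + (4/(-1) - 16/(-4))) = 1/(4 + (4*(-1) - 16*(-¼))) = 1/(4 + (-4 + 4)) = 1/(4 + 0) = 1/4 = ¼ ≈ 0.25000)
s = I*√318 (s = √(-318) = I*√318 ≈ 17.833*I)
s + w*B = I*√318 + 1387*(¼) = I*√318 + 1387/4 = 1387/4 + I*√318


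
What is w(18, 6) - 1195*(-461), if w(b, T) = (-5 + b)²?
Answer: 551064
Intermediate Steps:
w(18, 6) - 1195*(-461) = (-5 + 18)² - 1195*(-461) = 13² + 550895 = 169 + 550895 = 551064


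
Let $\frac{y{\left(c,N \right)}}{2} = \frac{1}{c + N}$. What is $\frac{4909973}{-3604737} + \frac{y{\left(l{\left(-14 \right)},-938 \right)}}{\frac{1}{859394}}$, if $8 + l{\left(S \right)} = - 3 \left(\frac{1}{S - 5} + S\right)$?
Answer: $- \frac{117804114242693}{61904148501} \approx -1903.0$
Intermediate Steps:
$l{\left(S \right)} = -8 - 3 S - \frac{3}{-5 + S}$ ($l{\left(S \right)} = -8 - 3 \left(\frac{1}{S - 5} + S\right) = -8 - 3 \left(\frac{1}{-5 + S} + S\right) = -8 - 3 \left(S + \frac{1}{-5 + S}\right) = -8 - \left(3 S + \frac{3}{-5 + S}\right) = -8 - 3 S - \frac{3}{-5 + S}$)
$y{\left(c,N \right)} = \frac{2}{N + c}$ ($y{\left(c,N \right)} = \frac{2}{c + N} = \frac{2}{N + c}$)
$\frac{4909973}{-3604737} + \frac{y{\left(l{\left(-14 \right)},-938 \right)}}{\frac{1}{859394}} = \frac{4909973}{-3604737} + \frac{2 \frac{1}{-938 + \frac{37 - 3 \left(-14\right)^{2} + 7 \left(-14\right)}{-5 - 14}}}{\frac{1}{859394}} = 4909973 \left(- \frac{1}{3604737}\right) + \frac{2}{-938 + \frac{37 - 588 - 98}{-19}} \frac{1}{\frac{1}{859394}} = - \frac{4909973}{3604737} + \frac{2}{-938 - \frac{37 - 588 - 98}{19}} \cdot 859394 = - \frac{4909973}{3604737} + \frac{2}{-938 - - \frac{649}{19}} \cdot 859394 = - \frac{4909973}{3604737} + \frac{2}{-938 + \frac{649}{19}} \cdot 859394 = - \frac{4909973}{3604737} + \frac{2}{- \frac{17173}{19}} \cdot 859394 = - \frac{4909973}{3604737} + 2 \left(- \frac{19}{17173}\right) 859394 = - \frac{4909973}{3604737} - \frac{32656972}{17173} = - \frac{117804114242693}{61904148501}$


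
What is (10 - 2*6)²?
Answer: 4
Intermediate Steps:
(10 - 2*6)² = (10 - 12)² = (-2)² = 4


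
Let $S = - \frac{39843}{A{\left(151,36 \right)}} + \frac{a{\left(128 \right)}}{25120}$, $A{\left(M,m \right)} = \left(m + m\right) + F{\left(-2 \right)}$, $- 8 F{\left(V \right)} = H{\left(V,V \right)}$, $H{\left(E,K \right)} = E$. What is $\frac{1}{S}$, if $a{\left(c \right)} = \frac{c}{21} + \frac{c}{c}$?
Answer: $- \frac{152453280}{84071874379} \approx -0.0018134$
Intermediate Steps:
$F{\left(V \right)} = - \frac{V}{8}$
$a{\left(c \right)} = 1 + \frac{c}{21}$ ($a{\left(c \right)} = c \frac{1}{21} + 1 = \frac{c}{21} + 1 = 1 + \frac{c}{21}$)
$A{\left(M,m \right)} = \frac{1}{4} + 2 m$ ($A{\left(M,m \right)} = \left(m + m\right) - - \frac{1}{4} = 2 m + \frac{1}{4} = \frac{1}{4} + 2 m$)
$S = - \frac{84071874379}{152453280}$ ($S = - \frac{39843}{\frac{1}{4} + 2 \cdot 36} + \frac{1 + \frac{1}{21} \cdot 128}{25120} = - \frac{39843}{\frac{1}{4} + 72} + \left(1 + \frac{128}{21}\right) \frac{1}{25120} = - \frac{39843}{\frac{289}{4}} + \frac{149}{21} \cdot \frac{1}{25120} = \left(-39843\right) \frac{4}{289} + \frac{149}{527520} = - \frac{159372}{289} + \frac{149}{527520} = - \frac{84071874379}{152453280} \approx -551.46$)
$\frac{1}{S} = \frac{1}{- \frac{84071874379}{152453280}} = - \frac{152453280}{84071874379}$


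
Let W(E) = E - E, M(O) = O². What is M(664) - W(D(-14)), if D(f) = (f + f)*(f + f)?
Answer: 440896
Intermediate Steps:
D(f) = 4*f² (D(f) = (2*f)*(2*f) = 4*f²)
W(E) = 0
M(664) - W(D(-14)) = 664² - 1*0 = 440896 + 0 = 440896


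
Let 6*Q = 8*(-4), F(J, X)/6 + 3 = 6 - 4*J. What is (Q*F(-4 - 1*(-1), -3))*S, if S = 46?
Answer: -22080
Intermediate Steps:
F(J, X) = 18 - 24*J (F(J, X) = -18 + 6*(6 - 4*J) = -18 + (36 - 24*J) = 18 - 24*J)
Q = -16/3 (Q = (8*(-4))/6 = (⅙)*(-32) = -16/3 ≈ -5.3333)
(Q*F(-4 - 1*(-1), -3))*S = -16*(18 - 24*(-4 - 1*(-1)))/3*46 = -16*(18 - 24*(-4 + 1))/3*46 = -16*(18 - 24*(-3))/3*46 = -16*(18 + 72)/3*46 = -16/3*90*46 = -480*46 = -22080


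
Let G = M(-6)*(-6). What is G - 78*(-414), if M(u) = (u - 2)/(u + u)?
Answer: 32288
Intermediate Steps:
M(u) = (-2 + u)/(2*u) (M(u) = (-2 + u)/((2*u)) = (-2 + u)*(1/(2*u)) = (-2 + u)/(2*u))
G = -4 (G = ((1/2)*(-2 - 6)/(-6))*(-6) = ((1/2)*(-1/6)*(-8))*(-6) = (2/3)*(-6) = -4)
G - 78*(-414) = -4 - 78*(-414) = -4 + 32292 = 32288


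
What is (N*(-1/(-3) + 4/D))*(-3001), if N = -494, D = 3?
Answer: 7412470/3 ≈ 2.4708e+6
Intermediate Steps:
(N*(-1/(-3) + 4/D))*(-3001) = -494*(-1/(-3) + 4/3)*(-3001) = -494*(-1*(-1/3) + 4*(1/3))*(-3001) = -494*(1/3 + 4/3)*(-3001) = -494*5/3*(-3001) = -2470/3*(-3001) = 7412470/3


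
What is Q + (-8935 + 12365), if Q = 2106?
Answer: 5536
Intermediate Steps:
Q + (-8935 + 12365) = 2106 + (-8935 + 12365) = 2106 + 3430 = 5536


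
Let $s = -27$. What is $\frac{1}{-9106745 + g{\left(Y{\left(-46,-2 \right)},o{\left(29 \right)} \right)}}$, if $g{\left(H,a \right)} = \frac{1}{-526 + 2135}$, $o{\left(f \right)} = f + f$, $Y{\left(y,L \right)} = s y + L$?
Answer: $- \frac{1609}{14652752704} \approx -1.0981 \cdot 10^{-7}$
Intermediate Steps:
$Y{\left(y,L \right)} = L - 27 y$ ($Y{\left(y,L \right)} = - 27 y + L = L - 27 y$)
$o{\left(f \right)} = 2 f$
$g{\left(H,a \right)} = \frac{1}{1609}$
$\frac{1}{-9106745 + g{\left(Y{\left(-46,-2 \right)},o{\left(29 \right)} \right)}} = \frac{1}{-9106745 + \frac{1}{1609}} = \frac{1}{- \frac{14652752704}{1609}} = - \frac{1609}{14652752704}$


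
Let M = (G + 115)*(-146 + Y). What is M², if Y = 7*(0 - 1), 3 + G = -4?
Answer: 273042576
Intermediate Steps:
G = -7 (G = -3 - 4 = -7)
Y = -7 (Y = 7*(-1) = -7)
M = -16524 (M = (-7 + 115)*(-146 - 7) = 108*(-153) = -16524)
M² = (-16524)² = 273042576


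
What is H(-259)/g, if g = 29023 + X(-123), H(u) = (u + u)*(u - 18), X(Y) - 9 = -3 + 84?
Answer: 20498/4159 ≈ 4.9286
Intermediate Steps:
X(Y) = 90 (X(Y) = 9 + (-3 + 84) = 9 + 81 = 90)
H(u) = 2*u*(-18 + u) (H(u) = (2*u)*(-18 + u) = 2*u*(-18 + u))
g = 29113 (g = 29023 + 90 = 29113)
H(-259)/g = (2*(-259)*(-18 - 259))/29113 = (2*(-259)*(-277))*(1/29113) = 143486*(1/29113) = 20498/4159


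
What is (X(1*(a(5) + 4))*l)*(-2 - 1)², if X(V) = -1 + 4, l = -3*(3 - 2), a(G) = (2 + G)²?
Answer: -81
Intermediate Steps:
l = -3 (l = -3*1 = -3)
X(V) = 3
(X(1*(a(5) + 4))*l)*(-2 - 1)² = (3*(-3))*(-2 - 1)² = -9*(-3)² = -9*9 = -81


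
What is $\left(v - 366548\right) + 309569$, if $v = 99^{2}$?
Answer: $-47178$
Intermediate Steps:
$v = 9801$
$\left(v - 366548\right) + 309569 = \left(9801 - 366548\right) + 309569 = -356747 + 309569 = -47178$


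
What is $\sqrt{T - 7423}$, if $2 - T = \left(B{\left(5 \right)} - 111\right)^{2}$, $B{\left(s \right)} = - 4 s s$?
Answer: $i \sqrt{51942} \approx 227.91 i$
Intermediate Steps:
$B{\left(s \right)} = - 4 s^{2}$
$T = -44519$ ($T = 2 - \left(- 4 \cdot 5^{2} - 111\right)^{2} = 2 - \left(\left(-4\right) 25 - 111\right)^{2} = 2 - \left(-100 - 111\right)^{2} = 2 - \left(-211\right)^{2} = 2 - 44521 = -44519$)
$\sqrt{T - 7423} = \sqrt{-44519 - 7423} = \sqrt{-51942} = i \sqrt{51942}$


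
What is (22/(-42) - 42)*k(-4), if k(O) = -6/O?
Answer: -893/14 ≈ -63.786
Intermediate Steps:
(22/(-42) - 42)*k(-4) = (22/(-42) - 42)*(-6/(-4)) = (22*(-1/42) - 42)*(-6*(-¼)) = (-11/21 - 42)*(3/2) = -893/21*3/2 = -893/14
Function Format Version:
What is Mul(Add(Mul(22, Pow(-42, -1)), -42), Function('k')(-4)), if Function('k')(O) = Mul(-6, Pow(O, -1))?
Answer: Rational(-893, 14) ≈ -63.786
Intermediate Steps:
Mul(Add(Mul(22, Pow(-42, -1)), -42), Function('k')(-4)) = Mul(Add(Mul(22, Pow(-42, -1)), -42), Mul(-6, Pow(-4, -1))) = Mul(Add(Mul(22, Rational(-1, 42)), -42), Mul(-6, Rational(-1, 4))) = Mul(Add(Rational(-11, 21), -42), Rational(3, 2)) = Mul(Rational(-893, 21), Rational(3, 2)) = Rational(-893, 14)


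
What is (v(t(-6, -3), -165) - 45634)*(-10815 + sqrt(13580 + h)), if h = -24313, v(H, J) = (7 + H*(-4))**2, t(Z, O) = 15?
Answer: 463152375 - 42825*I*sqrt(10733) ≈ 4.6315e+8 - 4.4367e+6*I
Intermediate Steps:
v(H, J) = (7 - 4*H)**2
(v(t(-6, -3), -165) - 45634)*(-10815 + sqrt(13580 + h)) = ((-7 + 4*15)**2 - 45634)*(-10815 + sqrt(13580 - 24313)) = ((-7 + 60)**2 - 45634)*(-10815 + sqrt(-10733)) = (53**2 - 45634)*(-10815 + I*sqrt(10733)) = (2809 - 45634)*(-10815 + I*sqrt(10733)) = -42825*(-10815 + I*sqrt(10733)) = 463152375 - 42825*I*sqrt(10733)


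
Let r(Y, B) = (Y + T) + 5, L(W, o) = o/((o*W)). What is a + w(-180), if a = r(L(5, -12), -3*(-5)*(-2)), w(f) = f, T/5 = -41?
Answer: -1899/5 ≈ -379.80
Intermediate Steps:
T = -205 (T = 5*(-41) = -205)
L(W, o) = 1/W (L(W, o) = o/((W*o)) = o*(1/(W*o)) = 1/W)
r(Y, B) = -200 + Y (r(Y, B) = (Y - 205) + 5 = (-205 + Y) + 5 = -200 + Y)
a = -999/5 (a = -200 + 1/5 = -200 + ⅕ = -999/5 ≈ -199.80)
a + w(-180) = -999/5 - 180 = -1899/5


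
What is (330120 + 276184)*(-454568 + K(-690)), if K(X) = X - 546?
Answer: -276355788416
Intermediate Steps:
K(X) = -546 + X
(330120 + 276184)*(-454568 + K(-690)) = (330120 + 276184)*(-454568 + (-546 - 690)) = 606304*(-454568 - 1236) = 606304*(-455804) = -276355788416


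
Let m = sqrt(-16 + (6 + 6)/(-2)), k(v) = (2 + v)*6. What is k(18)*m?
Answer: 120*I*sqrt(22) ≈ 562.85*I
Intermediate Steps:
k(v) = 12 + 6*v
m = I*sqrt(22) (m = sqrt(-16 + 12*(-1/2)) = sqrt(-16 - 6) = sqrt(-22) = I*sqrt(22) ≈ 4.6904*I)
k(18)*m = (12 + 6*18)*(I*sqrt(22)) = (12 + 108)*(I*sqrt(22)) = 120*(I*sqrt(22)) = 120*I*sqrt(22)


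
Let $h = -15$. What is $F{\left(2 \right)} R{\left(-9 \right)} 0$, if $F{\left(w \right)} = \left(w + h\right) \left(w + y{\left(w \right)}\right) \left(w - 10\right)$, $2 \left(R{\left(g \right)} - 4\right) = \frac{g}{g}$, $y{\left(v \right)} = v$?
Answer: $0$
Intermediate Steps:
$R{\left(g \right)} = \frac{9}{2}$ ($R{\left(g \right)} = 4 + \frac{g \frac{1}{g}}{2} = 4 + \frac{1}{2} \cdot 1 = 4 + \frac{1}{2} = \frac{9}{2}$)
$F{\left(w \right)} = 2 w \left(-15 + w\right) \left(-10 + w\right)$ ($F{\left(w \right)} = \left(w - 15\right) \left(w + w\right) \left(w - 10\right) = \left(-15 + w\right) 2 w \left(-10 + w\right) = 2 w \left(-15 + w\right) \left(-10 + w\right)$)
$F{\left(2 \right)} R{\left(-9 \right)} 0 = 2 \cdot 2 \left(150 + 2^{2} - 50\right) \frac{9}{2} \cdot 0 = 2 \cdot 2 \left(150 + 4 - 50\right) \frac{9}{2} \cdot 0 = 2 \cdot 2 \cdot 104 \cdot \frac{9}{2} \cdot 0 = 416 \cdot \frac{9}{2} \cdot 0 = 1872 \cdot 0 = 0$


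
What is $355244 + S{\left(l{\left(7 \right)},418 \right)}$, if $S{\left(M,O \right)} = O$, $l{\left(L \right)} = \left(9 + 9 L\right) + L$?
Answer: $355662$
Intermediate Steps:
$l{\left(L \right)} = 9 + 10 L$
$355244 + S{\left(l{\left(7 \right)},418 \right)} = 355244 + 418 = 355662$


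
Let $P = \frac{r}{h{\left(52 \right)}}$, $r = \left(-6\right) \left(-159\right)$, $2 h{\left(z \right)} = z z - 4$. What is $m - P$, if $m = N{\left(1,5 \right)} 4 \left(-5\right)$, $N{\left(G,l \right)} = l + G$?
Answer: $- \frac{9053}{75} \approx -120.71$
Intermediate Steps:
$N{\left(G,l \right)} = G + l$
$h{\left(z \right)} = -2 + \frac{z^{2}}{2}$ ($h{\left(z \right)} = \frac{z z - 4}{2} = \frac{z^{2} - 4}{2} = \frac{-4 + z^{2}}{2} = -2 + \frac{z^{2}}{2}$)
$r = 954$
$m = -120$ ($m = \left(1 + 5\right) 4 \left(-5\right) = 6 \cdot 4 \left(-5\right) = 24 \left(-5\right) = -120$)
$P = \frac{53}{75}$ ($P = \frac{954}{-2 + \frac{52^{2}}{2}} = \frac{954}{-2 + \frac{1}{2} \cdot 2704} = \frac{954}{-2 + 1352} = \frac{954}{1350} = 954 \cdot \frac{1}{1350} = \frac{53}{75} \approx 0.70667$)
$m - P = -120 - \frac{53}{75} = - \frac{9053}{75}$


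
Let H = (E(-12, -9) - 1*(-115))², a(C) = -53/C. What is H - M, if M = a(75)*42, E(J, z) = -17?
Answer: 240842/25 ≈ 9633.7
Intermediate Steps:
H = 9604 (H = (-17 - 1*(-115))² = (-17 + 115)² = 98² = 9604)
M = -742/25 (M = -53/75*42 = -742/25 ≈ -29.680)
H - M = 9604 - 1*(-742/25) = 9604 + 742/25 = 240842/25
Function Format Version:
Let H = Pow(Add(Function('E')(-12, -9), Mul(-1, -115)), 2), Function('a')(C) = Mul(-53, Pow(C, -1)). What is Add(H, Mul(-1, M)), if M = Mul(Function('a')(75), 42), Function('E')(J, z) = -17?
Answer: Rational(240842, 25) ≈ 9633.7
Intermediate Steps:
H = 9604 (H = Pow(Add(-17, Mul(-1, -115)), 2) = Pow(Add(-17, 115), 2) = Pow(98, 2) = 9604)
M = Rational(-742, 25) (M = Mul(Mul(-53, Pow(75, -1)), 42) = Mul(Mul(-53, Rational(1, 75)), 42) = Mul(Rational(-53, 75), 42) = Rational(-742, 25) ≈ -29.680)
Add(H, Mul(-1, M)) = Add(9604, Mul(-1, Rational(-742, 25))) = Add(9604, Rational(742, 25)) = Rational(240842, 25)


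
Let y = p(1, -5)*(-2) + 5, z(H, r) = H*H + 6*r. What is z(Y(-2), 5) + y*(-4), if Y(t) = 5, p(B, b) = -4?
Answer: 3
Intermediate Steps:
z(H, r) = H² + 6*r
y = 13 (y = -4*(-2) + 5 = 8 + 5 = 13)
z(Y(-2), 5) + y*(-4) = (5² + 6*5) + 13*(-4) = (25 + 30) - 52 = 55 - 52 = 3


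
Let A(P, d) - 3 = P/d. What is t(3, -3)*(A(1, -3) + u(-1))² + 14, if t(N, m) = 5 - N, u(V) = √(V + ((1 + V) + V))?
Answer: 218/9 + 32*I*√2/3 ≈ 24.222 + 15.085*I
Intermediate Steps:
u(V) = √(1 + 3*V) (u(V) = √(V + (1 + 2*V)) = √(1 + 3*V))
A(P, d) = 3 + P/d
t(3, -3)*(A(1, -3) + u(-1))² + 14 = (5 - 1*3)*((3 + 1/(-3)) + √(1 + 3*(-1)))² + 14 = (5 - 3)*((3 + 1*(-⅓)) + √(1 - 3))² + 14 = 2*((3 - ⅓) + √(-2))² + 14 = 2*(8/3 + I*√2)² + 14 = 14 + 2*(8/3 + I*√2)²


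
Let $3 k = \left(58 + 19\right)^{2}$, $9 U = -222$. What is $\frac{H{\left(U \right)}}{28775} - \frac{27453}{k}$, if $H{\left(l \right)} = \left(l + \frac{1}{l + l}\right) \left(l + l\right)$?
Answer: $- \frac{21263934256}{1535462775} \approx -13.849$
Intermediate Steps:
$U = - \frac{74}{3}$ ($U = \frac{1}{9} \left(-222\right) = - \frac{74}{3} \approx -24.667$)
$k = \frac{5929}{3}$ ($k = \frac{\left(58 + 19\right)^{2}}{3} = \frac{77^{2}}{3} = \frac{1}{3} \cdot 5929 = \frac{5929}{3} \approx 1976.3$)
$H{\left(l \right)} = 2 l \left(l + \frac{1}{2 l}\right)$ ($H{\left(l \right)} = \left(l + \frac{1}{2 l}\right) 2 l = 2 l \left(l + \frac{1}{2 l}\right)$)
$\frac{H{\left(U \right)}}{28775} - \frac{27453}{k} = \frac{1 + 2 \left(- \frac{74}{3}\right)^{2}}{28775} - \frac{27453}{\frac{5929}{3}} = \left(1 + 2 \cdot \frac{5476}{9}\right) \frac{1}{28775} - \frac{82359}{5929} = \left(1 + \frac{10952}{9}\right) \frac{1}{28775} - \frac{82359}{5929} = \frac{10961}{9} \cdot \frac{1}{28775} - \frac{82359}{5929} = \frac{10961}{258975} - \frac{82359}{5929} = - \frac{21263934256}{1535462775}$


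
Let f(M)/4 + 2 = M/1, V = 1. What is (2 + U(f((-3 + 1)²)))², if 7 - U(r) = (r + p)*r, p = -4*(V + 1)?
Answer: 81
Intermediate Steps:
p = -8 (p = -4*(1 + 1) = -4*2 = -8)
f(M) = -8 + 4*M (f(M) = -8 + 4*(M/1) = -8 + 4*(M*1) = -8 + 4*M)
U(r) = 7 - r*(-8 + r) (U(r) = 7 - (r - 8)*r = 7 - (-8 + r)*r = 7 - r*(-8 + r))
(2 + U(f((-3 + 1)²)))² = (2 + (7 - (-8 + 4*(-3 + 1)²)² + 8*(-8 + 4*(-3 + 1)²)))² = (2 + (7 - (-8 + 4*(-2)²)² + 8*(-8 + 4*(-2)²)))² = (2 + (7 - (-8 + 4*4)² + 8*(-8 + 4*4)))² = (2 + (7 - (-8 + 16)² + 8*(-8 + 16)))² = (2 + (7 - 1*8² + 8*8))² = (2 + (7 - 1*64 + 64))² = (2 + (7 - 64 + 64))² = (2 + 7)² = 9² = 81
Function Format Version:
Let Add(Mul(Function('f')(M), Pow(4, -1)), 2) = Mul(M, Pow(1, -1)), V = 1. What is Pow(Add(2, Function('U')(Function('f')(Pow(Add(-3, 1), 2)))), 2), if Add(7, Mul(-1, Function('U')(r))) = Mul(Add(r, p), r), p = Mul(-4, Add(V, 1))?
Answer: 81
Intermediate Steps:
p = -8 (p = Mul(-4, Add(1, 1)) = Mul(-4, 2) = -8)
Function('f')(M) = Add(-8, Mul(4, M)) (Function('f')(M) = Add(-8, Mul(4, Mul(M, Pow(1, -1)))) = Add(-8, Mul(4, Mul(M, 1))) = Add(-8, Mul(4, M)))
Function('U')(r) = Add(7, Mul(-1, r, Add(-8, r))) (Function('U')(r) = Add(7, Mul(-1, Mul(Add(r, -8), r))) = Add(7, Mul(-1, Mul(Add(-8, r), r))) = Add(7, Mul(-1, Mul(r, Add(-8, r)))) = Add(7, Mul(-1, r, Add(-8, r))))
Pow(Add(2, Function('U')(Function('f')(Pow(Add(-3, 1), 2)))), 2) = Pow(Add(2, Add(7, Mul(-1, Pow(Add(-8, Mul(4, Pow(Add(-3, 1), 2))), 2)), Mul(8, Add(-8, Mul(4, Pow(Add(-3, 1), 2)))))), 2) = Pow(Add(2, Add(7, Mul(-1, Pow(Add(-8, Mul(4, Pow(-2, 2))), 2)), Mul(8, Add(-8, Mul(4, Pow(-2, 2)))))), 2) = Pow(Add(2, Add(7, Mul(-1, Pow(Add(-8, Mul(4, 4)), 2)), Mul(8, Add(-8, Mul(4, 4))))), 2) = Pow(Add(2, Add(7, Mul(-1, Pow(Add(-8, 16), 2)), Mul(8, Add(-8, 16)))), 2) = Pow(Add(2, Add(7, Mul(-1, Pow(8, 2)), Mul(8, 8))), 2) = Pow(Add(2, Add(7, Mul(-1, 64), 64)), 2) = Pow(Add(2, Add(7, -64, 64)), 2) = Pow(Add(2, 7), 2) = Pow(9, 2) = 81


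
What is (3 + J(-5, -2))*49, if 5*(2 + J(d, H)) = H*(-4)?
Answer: 637/5 ≈ 127.40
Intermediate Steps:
J(d, H) = -2 - 4*H/5 (J(d, H) = -2 + (H*(-4))/5 = -2 + (-4*H)/5 = -2 - 4*H/5)
(3 + J(-5, -2))*49 = (3 + (-2 - ⅘*(-2)))*49 = (3 + (-2 + 8/5))*49 = (3 - ⅖)*49 = (13/5)*49 = 637/5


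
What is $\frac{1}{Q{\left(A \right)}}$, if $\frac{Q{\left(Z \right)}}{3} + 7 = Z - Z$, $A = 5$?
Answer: $- \frac{1}{21} \approx -0.047619$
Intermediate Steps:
$Q{\left(Z \right)} = -21$ ($Q{\left(Z \right)} = -21 + 3 \left(Z - Z\right) = -21 + 3 \cdot 0 = -21 + 0 = -21$)
$\frac{1}{Q{\left(A \right)}} = \frac{1}{-21} = - \frac{1}{21}$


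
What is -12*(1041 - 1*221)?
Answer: -9840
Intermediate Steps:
-12*(1041 - 1*221) = -12*(1041 - 221) = -12*820 = -9840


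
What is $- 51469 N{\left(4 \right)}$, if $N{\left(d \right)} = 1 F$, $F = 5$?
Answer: $-257345$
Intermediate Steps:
$N{\left(d \right)} = 5$ ($N{\left(d \right)} = 1 \cdot 5 = 5$)
$- 51469 N{\left(4 \right)} = \left(-51469\right) 5 = -257345$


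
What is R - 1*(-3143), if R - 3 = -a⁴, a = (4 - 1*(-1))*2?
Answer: -6854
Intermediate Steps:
a = 10 (a = (4 + 1)*2 = 5*2 = 10)
R = -9997 (R = 3 - 1*10⁴ = 3 - 1*10000 = 3 - 10000 = -9997)
R - 1*(-3143) = -9997 - 1*(-3143) = -9997 + 3143 = -6854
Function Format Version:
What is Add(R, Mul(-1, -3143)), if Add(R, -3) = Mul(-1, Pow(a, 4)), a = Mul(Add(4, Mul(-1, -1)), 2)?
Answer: -6854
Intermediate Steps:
a = 10 (a = Mul(Add(4, 1), 2) = Mul(5, 2) = 10)
R = -9997 (R = Add(3, Mul(-1, Pow(10, 4))) = Add(3, Mul(-1, 10000)) = Add(3, -10000) = -9997)
Add(R, Mul(-1, -3143)) = Add(-9997, Mul(-1, -3143)) = Add(-9997, 3143) = -6854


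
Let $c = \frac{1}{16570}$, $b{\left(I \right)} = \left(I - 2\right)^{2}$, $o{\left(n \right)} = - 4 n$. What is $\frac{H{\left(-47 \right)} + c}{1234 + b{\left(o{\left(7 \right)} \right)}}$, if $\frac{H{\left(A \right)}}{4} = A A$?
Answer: $\frac{146412521}{35360380} \approx 4.1406$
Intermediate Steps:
$H{\left(A \right)} = 4 A^{2}$ ($H{\left(A \right)} = 4 A A = 4 A^{2}$)
$b{\left(I \right)} = \left(-2 + I\right)^{2}$
$c = \frac{1}{16570} \approx 6.035 \cdot 10^{-5}$
$\frac{H{\left(-47 \right)} + c}{1234 + b{\left(o{\left(7 \right)} \right)}} = \frac{4 \left(-47\right)^{2} + \frac{1}{16570}}{1234 + \left(-2 - 28\right)^{2}} = \frac{4 \cdot 2209 + \frac{1}{16570}}{1234 + \left(-2 - 28\right)^{2}} = \frac{8836 + \frac{1}{16570}}{1234 + \left(-30\right)^{2}} = \frac{146412521}{16570 \left(1234 + 900\right)} = \frac{146412521}{16570 \cdot 2134} = \frac{146412521}{16570} \cdot \frac{1}{2134} = \frac{146412521}{35360380}$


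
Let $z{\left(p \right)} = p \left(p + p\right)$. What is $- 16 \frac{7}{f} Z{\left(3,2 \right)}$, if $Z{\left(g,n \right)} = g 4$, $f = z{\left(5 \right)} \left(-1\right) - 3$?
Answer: $\frac{1344}{53} \approx 25.358$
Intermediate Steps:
$z{\left(p \right)} = 2 p^{2}$ ($z{\left(p \right)} = p 2 p = 2 p^{2}$)
$f = -53$ ($f = 2 \cdot 5^{2} \left(-1\right) - 3 = 2 \cdot 25 \left(-1\right) - 3 = 50 \left(-1\right) - 3 = -50 - 3 = -53$)
$Z{\left(g,n \right)} = 4 g$
$- 16 \frac{7}{f} Z{\left(3,2 \right)} = - 16 \frac{7}{-53} \cdot 4 \cdot 3 = - 16 \cdot 7 \left(- \frac{1}{53}\right) 12 = \left(-16\right) \left(- \frac{7}{53}\right) 12 = \frac{112}{53} \cdot 12 = \frac{1344}{53}$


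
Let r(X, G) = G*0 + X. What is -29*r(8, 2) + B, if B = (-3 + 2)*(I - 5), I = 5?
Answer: -232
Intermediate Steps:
r(X, G) = X (r(X, G) = 0 + X = X)
B = 0 (B = (-3 + 2)*(5 - 5) = -1*0 = 0)
-29*r(8, 2) + B = -29*8 + 0 = -232 + 0 = -232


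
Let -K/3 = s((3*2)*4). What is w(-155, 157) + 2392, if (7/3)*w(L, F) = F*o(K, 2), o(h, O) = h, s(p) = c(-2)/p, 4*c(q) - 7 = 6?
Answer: 529685/224 ≈ 2364.7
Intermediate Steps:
c(q) = 13/4 (c(q) = 7/4 + (¼)*6 = 7/4 + 3/2 = 13/4)
s(p) = 13/(4*p)
K = -13/32 (K = -39/(4*((3*2)*4)) = -39/(4*(6*4)) = -39/(4*24) = -3*13/96 = -13/32 ≈ -0.40625)
w(L, F) = -39*F/224 (w(L, F) = 3*(F*(-13/32))/7 = 3*(-13*F/32)/7 = -39*F/224)
w(-155, 157) + 2392 = -39/224*157 + 2392 = -6123/224 + 2392 = 529685/224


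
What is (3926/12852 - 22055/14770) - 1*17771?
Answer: -12048530281/677943 ≈ -17772.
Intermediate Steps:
(3926/12852 - 22055/14770) - 1*17771 = (3926*(1/12852) - 22055*1/14770) - 17771 = (1963/6426 - 4411/2954) - 17771 = -805228/677943 - 17771 = -12048530281/677943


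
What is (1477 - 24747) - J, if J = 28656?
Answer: -51926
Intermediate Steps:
(1477 - 24747) - J = (1477 - 24747) - 1*28656 = -23270 - 28656 = -51926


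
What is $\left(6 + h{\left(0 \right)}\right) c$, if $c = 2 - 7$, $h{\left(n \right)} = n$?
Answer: $-30$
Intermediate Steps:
$c = -5$
$\left(6 + h{\left(0 \right)}\right) c = \left(6 + 0\right) \left(-5\right) = 6 \left(-5\right) = -30$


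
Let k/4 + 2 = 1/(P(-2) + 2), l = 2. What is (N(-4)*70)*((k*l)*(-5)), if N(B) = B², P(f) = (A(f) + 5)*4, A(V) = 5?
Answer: 265600/3 ≈ 88533.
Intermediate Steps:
P(f) = 40 (P(f) = (5 + 5)*4 = 10*4 = 40)
k = -166/21 (k = -8 + 4/(40 + 2) = -8 + 4/42 = -8 + 4*(1/42) = -8 + 2/21 = -166/21 ≈ -7.9048)
(N(-4)*70)*((k*l)*(-5)) = ((-4)²*70)*(-166/21*2*(-5)) = (16*70)*(-332/21*(-5)) = 1120*(1660/21) = 265600/3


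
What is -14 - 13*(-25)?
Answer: 311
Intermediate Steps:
-14 - 13*(-25) = -14 + 325 = 311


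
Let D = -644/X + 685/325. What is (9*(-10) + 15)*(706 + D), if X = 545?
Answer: -75128565/1417 ≈ -53019.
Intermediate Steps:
D = 6561/7085 (D = -644/545 + 685/325 = -644*1/545 + 685*(1/325) = -644/545 + 137/65 = 6561/7085 ≈ 0.92604)
(9*(-10) + 15)*(706 + D) = (9*(-10) + 15)*(706 + 6561/7085) = (-90 + 15)*(5008571/7085) = -75*5008571/7085 = -75128565/1417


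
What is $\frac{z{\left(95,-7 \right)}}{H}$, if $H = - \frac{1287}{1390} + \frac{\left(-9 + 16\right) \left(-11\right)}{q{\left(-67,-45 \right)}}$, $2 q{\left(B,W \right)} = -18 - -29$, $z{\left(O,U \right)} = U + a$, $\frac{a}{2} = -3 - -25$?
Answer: $- \frac{51430}{20747} \approx -2.4789$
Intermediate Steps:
$a = 44$ ($a = 2 \left(-3 - -25\right) = 2 \left(-3 + 25\right) = 2 \cdot 22 = 44$)
$z{\left(O,U \right)} = 44 + U$ ($z{\left(O,U \right)} = U + 44 = 44 + U$)
$q{\left(B,W \right)} = \frac{11}{2}$ ($q{\left(B,W \right)} = \frac{-18 - -29}{2} = \frac{-18 + 29}{2} = \frac{1}{2} \cdot 11 = \frac{11}{2}$)
$H = - \frac{20747}{1390}$ ($H = - \frac{1287}{1390} + \frac{\left(-9 + 16\right) \left(-11\right)}{\frac{11}{2}} = \left(-1287\right) \frac{1}{1390} + 7 \left(-11\right) \frac{2}{11} = - \frac{1287}{1390} - 14 = - \frac{20747}{1390} \approx -14.926$)
$\frac{z{\left(95,-7 \right)}}{H} = \frac{44 - 7}{- \frac{20747}{1390}} = 37 \left(- \frac{1390}{20747}\right) = - \frac{51430}{20747}$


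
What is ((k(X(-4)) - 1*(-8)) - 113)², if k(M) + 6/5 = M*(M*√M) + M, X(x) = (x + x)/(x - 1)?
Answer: 34223893/3125 - 133888*√10/625 ≈ 10274.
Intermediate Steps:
X(x) = 2*x/(-1 + x) (X(x) = (2*x)/(-1 + x) = 2*x/(-1 + x))
k(M) = -6/5 + M + M^(5/2) (k(M) = -6/5 + (M*(M*√M) + M) = -6/5 + (M*M^(3/2) + M) = -6/5 + (M^(5/2) + M) = -6/5 + (M + M^(5/2)) = -6/5 + M + M^(5/2))
((k(X(-4)) - 1*(-8)) - 113)² = (((-6/5 + 2*(-4)/(-1 - 4) + (2*(-4)/(-1 - 4))^(5/2)) - 1*(-8)) - 113)² = (((-6/5 + 2*(-4)/(-5) + (2*(-4)/(-5))^(5/2)) + 8) - 113)² = (((-6/5 + 2*(-4)*(-⅕) + (2*(-4)*(-⅕))^(5/2)) + 8) - 113)² = (((-6/5 + 8/5 + (8/5)^(5/2)) + 8) - 113)² = (((-6/5 + 8/5 + 128*√10/125) + 8) - 113)² = (((⅖ + 128*√10/125) + 8) - 113)² = ((42/5 + 128*√10/125) - 113)² = (-523/5 + 128*√10/125)²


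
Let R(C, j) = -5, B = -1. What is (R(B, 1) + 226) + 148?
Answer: 369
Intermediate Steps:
(R(B, 1) + 226) + 148 = (-5 + 226) + 148 = 221 + 148 = 369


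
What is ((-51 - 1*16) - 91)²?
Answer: 24964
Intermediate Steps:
((-51 - 1*16) - 91)² = ((-51 - 16) - 91)² = (-67 - 91)² = (-158)² = 24964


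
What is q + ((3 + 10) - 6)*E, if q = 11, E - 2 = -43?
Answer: -276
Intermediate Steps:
E = -41 (E = 2 - 43 = -41)
q + ((3 + 10) - 6)*E = 11 + ((3 + 10) - 6)*(-41) = 11 + (13 - 6)*(-41) = 11 + 7*(-41) = 11 - 287 = -276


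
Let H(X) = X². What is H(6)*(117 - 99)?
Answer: 648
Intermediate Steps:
H(6)*(117 - 99) = 6²*(117 - 99) = 36*18 = 648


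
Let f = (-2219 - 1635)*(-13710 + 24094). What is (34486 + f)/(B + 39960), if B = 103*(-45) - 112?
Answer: -39985450/35213 ≈ -1135.5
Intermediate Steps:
B = -4747 (B = -4635 - 112 = -4747)
f = -40019936 (f = -3854*10384 = -40019936)
(34486 + f)/(B + 39960) = (34486 - 40019936)/(-4747 + 39960) = -39985450/35213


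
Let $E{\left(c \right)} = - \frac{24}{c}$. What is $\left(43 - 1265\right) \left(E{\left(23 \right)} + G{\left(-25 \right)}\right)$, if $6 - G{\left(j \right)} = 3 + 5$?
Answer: $\frac{85540}{23} \approx 3719.1$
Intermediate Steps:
$G{\left(j \right)} = -2$ ($G{\left(j \right)} = 6 - \left(3 + 5\right) = 6 - 8 = -2$)
$\left(43 - 1265\right) \left(E{\left(23 \right)} + G{\left(-25 \right)}\right) = \left(43 - 1265\right) \left(- \frac{24}{23} - 2\right) = - 1222 \left(\left(-24\right) \frac{1}{23} - 2\right) = - 1222 \left(- \frac{24}{23} - 2\right) = \left(-1222\right) \left(- \frac{70}{23}\right) = \frac{85540}{23}$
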